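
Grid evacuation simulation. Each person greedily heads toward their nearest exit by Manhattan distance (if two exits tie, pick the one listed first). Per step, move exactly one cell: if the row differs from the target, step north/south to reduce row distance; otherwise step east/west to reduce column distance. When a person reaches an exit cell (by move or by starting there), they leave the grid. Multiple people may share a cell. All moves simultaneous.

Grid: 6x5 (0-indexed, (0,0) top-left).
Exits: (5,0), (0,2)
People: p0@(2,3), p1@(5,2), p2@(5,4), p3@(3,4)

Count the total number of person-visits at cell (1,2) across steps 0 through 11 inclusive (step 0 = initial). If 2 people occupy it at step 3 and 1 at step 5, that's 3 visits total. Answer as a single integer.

Step 0: p0@(2,3) p1@(5,2) p2@(5,4) p3@(3,4) -> at (1,2): 0 [-], cum=0
Step 1: p0@(1,3) p1@(5,1) p2@(5,3) p3@(2,4) -> at (1,2): 0 [-], cum=0
Step 2: p0@(0,3) p1@ESC p2@(5,2) p3@(1,4) -> at (1,2): 0 [-], cum=0
Step 3: p0@ESC p1@ESC p2@(5,1) p3@(0,4) -> at (1,2): 0 [-], cum=0
Step 4: p0@ESC p1@ESC p2@ESC p3@(0,3) -> at (1,2): 0 [-], cum=0
Step 5: p0@ESC p1@ESC p2@ESC p3@ESC -> at (1,2): 0 [-], cum=0
Total visits = 0

Answer: 0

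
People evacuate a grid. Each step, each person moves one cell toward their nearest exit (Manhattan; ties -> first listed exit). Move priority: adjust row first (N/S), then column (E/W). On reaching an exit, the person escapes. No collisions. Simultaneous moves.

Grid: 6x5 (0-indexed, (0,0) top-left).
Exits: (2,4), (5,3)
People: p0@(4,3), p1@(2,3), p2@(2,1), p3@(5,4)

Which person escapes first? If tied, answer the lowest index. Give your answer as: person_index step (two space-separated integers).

Answer: 0 1

Derivation:
Step 1: p0:(4,3)->(5,3)->EXIT | p1:(2,3)->(2,4)->EXIT | p2:(2,1)->(2,2) | p3:(5,4)->(5,3)->EXIT
Step 2: p0:escaped | p1:escaped | p2:(2,2)->(2,3) | p3:escaped
Step 3: p0:escaped | p1:escaped | p2:(2,3)->(2,4)->EXIT | p3:escaped
Exit steps: [1, 1, 3, 1]
First to escape: p0 at step 1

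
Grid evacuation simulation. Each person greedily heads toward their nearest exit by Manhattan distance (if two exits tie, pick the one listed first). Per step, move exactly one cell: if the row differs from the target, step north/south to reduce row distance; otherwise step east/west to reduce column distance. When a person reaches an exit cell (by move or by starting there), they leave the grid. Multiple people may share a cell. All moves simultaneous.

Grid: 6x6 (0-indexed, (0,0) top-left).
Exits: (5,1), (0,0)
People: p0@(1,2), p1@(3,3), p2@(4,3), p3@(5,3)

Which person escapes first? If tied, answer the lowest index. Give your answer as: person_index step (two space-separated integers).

Step 1: p0:(1,2)->(0,2) | p1:(3,3)->(4,3) | p2:(4,3)->(5,3) | p3:(5,3)->(5,2)
Step 2: p0:(0,2)->(0,1) | p1:(4,3)->(5,3) | p2:(5,3)->(5,2) | p3:(5,2)->(5,1)->EXIT
Step 3: p0:(0,1)->(0,0)->EXIT | p1:(5,3)->(5,2) | p2:(5,2)->(5,1)->EXIT | p3:escaped
Step 4: p0:escaped | p1:(5,2)->(5,1)->EXIT | p2:escaped | p3:escaped
Exit steps: [3, 4, 3, 2]
First to escape: p3 at step 2

Answer: 3 2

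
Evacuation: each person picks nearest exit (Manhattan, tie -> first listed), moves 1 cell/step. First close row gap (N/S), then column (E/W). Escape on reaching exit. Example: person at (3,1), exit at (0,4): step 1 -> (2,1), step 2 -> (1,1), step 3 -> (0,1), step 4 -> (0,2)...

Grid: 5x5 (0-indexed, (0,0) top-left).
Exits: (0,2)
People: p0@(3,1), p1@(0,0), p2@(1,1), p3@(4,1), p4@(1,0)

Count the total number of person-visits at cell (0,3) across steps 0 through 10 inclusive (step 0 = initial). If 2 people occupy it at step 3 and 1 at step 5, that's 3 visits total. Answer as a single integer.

Step 0: p0@(3,1) p1@(0,0) p2@(1,1) p3@(4,1) p4@(1,0) -> at (0,3): 0 [-], cum=0
Step 1: p0@(2,1) p1@(0,1) p2@(0,1) p3@(3,1) p4@(0,0) -> at (0,3): 0 [-], cum=0
Step 2: p0@(1,1) p1@ESC p2@ESC p3@(2,1) p4@(0,1) -> at (0,3): 0 [-], cum=0
Step 3: p0@(0,1) p1@ESC p2@ESC p3@(1,1) p4@ESC -> at (0,3): 0 [-], cum=0
Step 4: p0@ESC p1@ESC p2@ESC p3@(0,1) p4@ESC -> at (0,3): 0 [-], cum=0
Step 5: p0@ESC p1@ESC p2@ESC p3@ESC p4@ESC -> at (0,3): 0 [-], cum=0
Total visits = 0

Answer: 0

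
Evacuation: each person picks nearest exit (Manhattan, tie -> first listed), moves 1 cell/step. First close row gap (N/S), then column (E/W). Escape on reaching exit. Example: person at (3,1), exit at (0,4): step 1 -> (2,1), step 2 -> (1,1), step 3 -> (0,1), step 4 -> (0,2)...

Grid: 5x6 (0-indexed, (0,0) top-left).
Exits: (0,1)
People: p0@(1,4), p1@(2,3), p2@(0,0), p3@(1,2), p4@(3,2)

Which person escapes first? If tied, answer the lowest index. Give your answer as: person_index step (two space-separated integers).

Answer: 2 1

Derivation:
Step 1: p0:(1,4)->(0,4) | p1:(2,3)->(1,3) | p2:(0,0)->(0,1)->EXIT | p3:(1,2)->(0,2) | p4:(3,2)->(2,2)
Step 2: p0:(0,4)->(0,3) | p1:(1,3)->(0,3) | p2:escaped | p3:(0,2)->(0,1)->EXIT | p4:(2,2)->(1,2)
Step 3: p0:(0,3)->(0,2) | p1:(0,3)->(0,2) | p2:escaped | p3:escaped | p4:(1,2)->(0,2)
Step 4: p0:(0,2)->(0,1)->EXIT | p1:(0,2)->(0,1)->EXIT | p2:escaped | p3:escaped | p4:(0,2)->(0,1)->EXIT
Exit steps: [4, 4, 1, 2, 4]
First to escape: p2 at step 1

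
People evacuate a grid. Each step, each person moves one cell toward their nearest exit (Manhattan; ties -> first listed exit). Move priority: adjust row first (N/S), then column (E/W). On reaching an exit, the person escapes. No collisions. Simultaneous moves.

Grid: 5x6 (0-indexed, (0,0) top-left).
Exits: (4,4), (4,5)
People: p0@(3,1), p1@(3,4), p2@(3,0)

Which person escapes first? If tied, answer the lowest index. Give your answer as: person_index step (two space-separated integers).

Answer: 1 1

Derivation:
Step 1: p0:(3,1)->(4,1) | p1:(3,4)->(4,4)->EXIT | p2:(3,0)->(4,0)
Step 2: p0:(4,1)->(4,2) | p1:escaped | p2:(4,0)->(4,1)
Step 3: p0:(4,2)->(4,3) | p1:escaped | p2:(4,1)->(4,2)
Step 4: p0:(4,3)->(4,4)->EXIT | p1:escaped | p2:(4,2)->(4,3)
Step 5: p0:escaped | p1:escaped | p2:(4,3)->(4,4)->EXIT
Exit steps: [4, 1, 5]
First to escape: p1 at step 1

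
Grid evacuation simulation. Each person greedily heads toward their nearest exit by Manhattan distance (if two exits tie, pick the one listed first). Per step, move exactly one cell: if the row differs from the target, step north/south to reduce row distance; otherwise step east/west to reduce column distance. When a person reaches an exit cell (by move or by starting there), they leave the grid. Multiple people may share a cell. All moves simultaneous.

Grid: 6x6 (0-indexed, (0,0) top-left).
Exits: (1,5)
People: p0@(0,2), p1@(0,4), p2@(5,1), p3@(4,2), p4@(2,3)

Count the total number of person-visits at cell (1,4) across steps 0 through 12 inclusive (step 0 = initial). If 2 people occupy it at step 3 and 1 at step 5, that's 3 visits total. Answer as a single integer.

Answer: 5

Derivation:
Step 0: p0@(0,2) p1@(0,4) p2@(5,1) p3@(4,2) p4@(2,3) -> at (1,4): 0 [-], cum=0
Step 1: p0@(1,2) p1@(1,4) p2@(4,1) p3@(3,2) p4@(1,3) -> at (1,4): 1 [p1], cum=1
Step 2: p0@(1,3) p1@ESC p2@(3,1) p3@(2,2) p4@(1,4) -> at (1,4): 1 [p4], cum=2
Step 3: p0@(1,4) p1@ESC p2@(2,1) p3@(1,2) p4@ESC -> at (1,4): 1 [p0], cum=3
Step 4: p0@ESC p1@ESC p2@(1,1) p3@(1,3) p4@ESC -> at (1,4): 0 [-], cum=3
Step 5: p0@ESC p1@ESC p2@(1,2) p3@(1,4) p4@ESC -> at (1,4): 1 [p3], cum=4
Step 6: p0@ESC p1@ESC p2@(1,3) p3@ESC p4@ESC -> at (1,4): 0 [-], cum=4
Step 7: p0@ESC p1@ESC p2@(1,4) p3@ESC p4@ESC -> at (1,4): 1 [p2], cum=5
Step 8: p0@ESC p1@ESC p2@ESC p3@ESC p4@ESC -> at (1,4): 0 [-], cum=5
Total visits = 5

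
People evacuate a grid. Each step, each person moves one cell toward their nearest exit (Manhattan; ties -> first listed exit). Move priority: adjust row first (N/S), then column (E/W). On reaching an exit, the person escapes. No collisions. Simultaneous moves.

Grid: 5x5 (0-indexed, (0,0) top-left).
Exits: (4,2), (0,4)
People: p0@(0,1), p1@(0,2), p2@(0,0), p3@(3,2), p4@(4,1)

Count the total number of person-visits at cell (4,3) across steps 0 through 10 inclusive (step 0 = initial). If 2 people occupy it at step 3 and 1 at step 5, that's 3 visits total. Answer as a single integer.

Answer: 0

Derivation:
Step 0: p0@(0,1) p1@(0,2) p2@(0,0) p3@(3,2) p4@(4,1) -> at (4,3): 0 [-], cum=0
Step 1: p0@(0,2) p1@(0,3) p2@(0,1) p3@ESC p4@ESC -> at (4,3): 0 [-], cum=0
Step 2: p0@(0,3) p1@ESC p2@(0,2) p3@ESC p4@ESC -> at (4,3): 0 [-], cum=0
Step 3: p0@ESC p1@ESC p2@(0,3) p3@ESC p4@ESC -> at (4,3): 0 [-], cum=0
Step 4: p0@ESC p1@ESC p2@ESC p3@ESC p4@ESC -> at (4,3): 0 [-], cum=0
Total visits = 0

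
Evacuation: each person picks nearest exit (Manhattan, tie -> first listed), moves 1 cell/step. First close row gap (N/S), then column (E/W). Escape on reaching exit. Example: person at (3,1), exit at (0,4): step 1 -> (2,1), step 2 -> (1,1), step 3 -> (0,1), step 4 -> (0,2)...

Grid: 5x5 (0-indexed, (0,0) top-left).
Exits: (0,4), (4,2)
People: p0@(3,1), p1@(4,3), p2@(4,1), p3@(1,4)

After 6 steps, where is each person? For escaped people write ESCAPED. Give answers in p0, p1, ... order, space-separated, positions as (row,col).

Step 1: p0:(3,1)->(4,1) | p1:(4,3)->(4,2)->EXIT | p2:(4,1)->(4,2)->EXIT | p3:(1,4)->(0,4)->EXIT
Step 2: p0:(4,1)->(4,2)->EXIT | p1:escaped | p2:escaped | p3:escaped

ESCAPED ESCAPED ESCAPED ESCAPED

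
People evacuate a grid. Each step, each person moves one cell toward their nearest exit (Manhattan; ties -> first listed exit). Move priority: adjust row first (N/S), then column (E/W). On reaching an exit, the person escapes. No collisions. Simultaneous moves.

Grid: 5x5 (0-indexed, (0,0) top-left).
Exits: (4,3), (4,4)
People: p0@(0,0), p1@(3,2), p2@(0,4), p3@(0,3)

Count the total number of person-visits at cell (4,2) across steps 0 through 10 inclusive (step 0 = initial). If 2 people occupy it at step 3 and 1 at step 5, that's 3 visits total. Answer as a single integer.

Step 0: p0@(0,0) p1@(3,2) p2@(0,4) p3@(0,3) -> at (4,2): 0 [-], cum=0
Step 1: p0@(1,0) p1@(4,2) p2@(1,4) p3@(1,3) -> at (4,2): 1 [p1], cum=1
Step 2: p0@(2,0) p1@ESC p2@(2,4) p3@(2,3) -> at (4,2): 0 [-], cum=1
Step 3: p0@(3,0) p1@ESC p2@(3,4) p3@(3,3) -> at (4,2): 0 [-], cum=1
Step 4: p0@(4,0) p1@ESC p2@ESC p3@ESC -> at (4,2): 0 [-], cum=1
Step 5: p0@(4,1) p1@ESC p2@ESC p3@ESC -> at (4,2): 0 [-], cum=1
Step 6: p0@(4,2) p1@ESC p2@ESC p3@ESC -> at (4,2): 1 [p0], cum=2
Step 7: p0@ESC p1@ESC p2@ESC p3@ESC -> at (4,2): 0 [-], cum=2
Total visits = 2

Answer: 2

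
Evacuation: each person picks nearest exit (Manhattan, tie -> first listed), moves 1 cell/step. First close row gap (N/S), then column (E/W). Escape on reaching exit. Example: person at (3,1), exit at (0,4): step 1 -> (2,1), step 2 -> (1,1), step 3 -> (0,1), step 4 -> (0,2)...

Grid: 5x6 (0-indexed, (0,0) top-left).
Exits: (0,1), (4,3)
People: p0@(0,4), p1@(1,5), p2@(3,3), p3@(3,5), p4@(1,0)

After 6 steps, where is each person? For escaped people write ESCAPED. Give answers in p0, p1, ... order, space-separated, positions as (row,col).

Step 1: p0:(0,4)->(0,3) | p1:(1,5)->(0,5) | p2:(3,3)->(4,3)->EXIT | p3:(3,5)->(4,5) | p4:(1,0)->(0,0)
Step 2: p0:(0,3)->(0,2) | p1:(0,5)->(0,4) | p2:escaped | p3:(4,5)->(4,4) | p4:(0,0)->(0,1)->EXIT
Step 3: p0:(0,2)->(0,1)->EXIT | p1:(0,4)->(0,3) | p2:escaped | p3:(4,4)->(4,3)->EXIT | p4:escaped
Step 4: p0:escaped | p1:(0,3)->(0,2) | p2:escaped | p3:escaped | p4:escaped
Step 5: p0:escaped | p1:(0,2)->(0,1)->EXIT | p2:escaped | p3:escaped | p4:escaped

ESCAPED ESCAPED ESCAPED ESCAPED ESCAPED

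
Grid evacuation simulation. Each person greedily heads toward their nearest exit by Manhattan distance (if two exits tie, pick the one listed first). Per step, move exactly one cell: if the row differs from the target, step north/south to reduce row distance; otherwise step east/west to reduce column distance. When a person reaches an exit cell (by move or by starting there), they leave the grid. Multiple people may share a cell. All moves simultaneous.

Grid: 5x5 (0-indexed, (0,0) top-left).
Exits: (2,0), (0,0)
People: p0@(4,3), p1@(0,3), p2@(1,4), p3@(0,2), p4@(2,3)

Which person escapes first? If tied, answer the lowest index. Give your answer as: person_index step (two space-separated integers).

Answer: 3 2

Derivation:
Step 1: p0:(4,3)->(3,3) | p1:(0,3)->(0,2) | p2:(1,4)->(2,4) | p3:(0,2)->(0,1) | p4:(2,3)->(2,2)
Step 2: p0:(3,3)->(2,3) | p1:(0,2)->(0,1) | p2:(2,4)->(2,3) | p3:(0,1)->(0,0)->EXIT | p4:(2,2)->(2,1)
Step 3: p0:(2,3)->(2,2) | p1:(0,1)->(0,0)->EXIT | p2:(2,3)->(2,2) | p3:escaped | p4:(2,1)->(2,0)->EXIT
Step 4: p0:(2,2)->(2,1) | p1:escaped | p2:(2,2)->(2,1) | p3:escaped | p4:escaped
Step 5: p0:(2,1)->(2,0)->EXIT | p1:escaped | p2:(2,1)->(2,0)->EXIT | p3:escaped | p4:escaped
Exit steps: [5, 3, 5, 2, 3]
First to escape: p3 at step 2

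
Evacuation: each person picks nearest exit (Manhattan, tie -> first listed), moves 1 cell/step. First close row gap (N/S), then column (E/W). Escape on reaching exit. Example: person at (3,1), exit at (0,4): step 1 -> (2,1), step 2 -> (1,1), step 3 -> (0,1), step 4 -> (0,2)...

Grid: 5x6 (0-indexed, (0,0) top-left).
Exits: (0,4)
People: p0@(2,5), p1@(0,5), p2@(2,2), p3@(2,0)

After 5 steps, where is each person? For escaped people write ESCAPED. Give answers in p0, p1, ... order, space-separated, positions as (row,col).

Step 1: p0:(2,5)->(1,5) | p1:(0,5)->(0,4)->EXIT | p2:(2,2)->(1,2) | p3:(2,0)->(1,0)
Step 2: p0:(1,5)->(0,5) | p1:escaped | p2:(1,2)->(0,2) | p3:(1,0)->(0,0)
Step 3: p0:(0,5)->(0,4)->EXIT | p1:escaped | p2:(0,2)->(0,3) | p3:(0,0)->(0,1)
Step 4: p0:escaped | p1:escaped | p2:(0,3)->(0,4)->EXIT | p3:(0,1)->(0,2)
Step 5: p0:escaped | p1:escaped | p2:escaped | p3:(0,2)->(0,3)

ESCAPED ESCAPED ESCAPED (0,3)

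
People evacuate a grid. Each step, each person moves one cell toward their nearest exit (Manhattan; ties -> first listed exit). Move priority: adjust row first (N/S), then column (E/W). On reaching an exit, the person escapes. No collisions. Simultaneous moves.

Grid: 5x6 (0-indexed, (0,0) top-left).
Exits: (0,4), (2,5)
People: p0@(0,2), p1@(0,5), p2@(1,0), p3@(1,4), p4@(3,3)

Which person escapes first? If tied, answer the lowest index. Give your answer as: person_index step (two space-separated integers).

Step 1: p0:(0,2)->(0,3) | p1:(0,5)->(0,4)->EXIT | p2:(1,0)->(0,0) | p3:(1,4)->(0,4)->EXIT | p4:(3,3)->(2,3)
Step 2: p0:(0,3)->(0,4)->EXIT | p1:escaped | p2:(0,0)->(0,1) | p3:escaped | p4:(2,3)->(2,4)
Step 3: p0:escaped | p1:escaped | p2:(0,1)->(0,2) | p3:escaped | p4:(2,4)->(2,5)->EXIT
Step 4: p0:escaped | p1:escaped | p2:(0,2)->(0,3) | p3:escaped | p4:escaped
Step 5: p0:escaped | p1:escaped | p2:(0,3)->(0,4)->EXIT | p3:escaped | p4:escaped
Exit steps: [2, 1, 5, 1, 3]
First to escape: p1 at step 1

Answer: 1 1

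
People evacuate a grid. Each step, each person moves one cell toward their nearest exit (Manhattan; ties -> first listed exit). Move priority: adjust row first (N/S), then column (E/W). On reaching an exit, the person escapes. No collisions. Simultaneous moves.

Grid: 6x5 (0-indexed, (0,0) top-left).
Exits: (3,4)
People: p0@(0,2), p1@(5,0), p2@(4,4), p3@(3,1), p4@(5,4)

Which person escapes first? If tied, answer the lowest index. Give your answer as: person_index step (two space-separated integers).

Step 1: p0:(0,2)->(1,2) | p1:(5,0)->(4,0) | p2:(4,4)->(3,4)->EXIT | p3:(3,1)->(3,2) | p4:(5,4)->(4,4)
Step 2: p0:(1,2)->(2,2) | p1:(4,0)->(3,0) | p2:escaped | p3:(3,2)->(3,3) | p4:(4,4)->(3,4)->EXIT
Step 3: p0:(2,2)->(3,2) | p1:(3,0)->(3,1) | p2:escaped | p3:(3,3)->(3,4)->EXIT | p4:escaped
Step 4: p0:(3,2)->(3,3) | p1:(3,1)->(3,2) | p2:escaped | p3:escaped | p4:escaped
Step 5: p0:(3,3)->(3,4)->EXIT | p1:(3,2)->(3,3) | p2:escaped | p3:escaped | p4:escaped
Step 6: p0:escaped | p1:(3,3)->(3,4)->EXIT | p2:escaped | p3:escaped | p4:escaped
Exit steps: [5, 6, 1, 3, 2]
First to escape: p2 at step 1

Answer: 2 1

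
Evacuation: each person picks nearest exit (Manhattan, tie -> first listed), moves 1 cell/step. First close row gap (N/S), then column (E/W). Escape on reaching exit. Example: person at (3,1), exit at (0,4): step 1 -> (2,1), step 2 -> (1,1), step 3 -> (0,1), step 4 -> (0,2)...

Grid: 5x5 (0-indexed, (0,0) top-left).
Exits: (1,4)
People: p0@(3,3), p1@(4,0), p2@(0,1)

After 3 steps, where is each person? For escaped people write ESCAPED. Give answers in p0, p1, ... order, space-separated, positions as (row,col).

Step 1: p0:(3,3)->(2,3) | p1:(4,0)->(3,0) | p2:(0,1)->(1,1)
Step 2: p0:(2,3)->(1,3) | p1:(3,0)->(2,0) | p2:(1,1)->(1,2)
Step 3: p0:(1,3)->(1,4)->EXIT | p1:(2,0)->(1,0) | p2:(1,2)->(1,3)

ESCAPED (1,0) (1,3)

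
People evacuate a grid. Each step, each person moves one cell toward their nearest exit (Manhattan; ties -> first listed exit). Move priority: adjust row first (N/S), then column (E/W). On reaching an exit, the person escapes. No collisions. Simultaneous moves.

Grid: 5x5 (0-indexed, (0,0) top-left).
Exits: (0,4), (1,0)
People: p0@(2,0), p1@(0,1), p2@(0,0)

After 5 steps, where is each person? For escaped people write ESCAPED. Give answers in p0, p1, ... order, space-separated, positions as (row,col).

Step 1: p0:(2,0)->(1,0)->EXIT | p1:(0,1)->(1,1) | p2:(0,0)->(1,0)->EXIT
Step 2: p0:escaped | p1:(1,1)->(1,0)->EXIT | p2:escaped

ESCAPED ESCAPED ESCAPED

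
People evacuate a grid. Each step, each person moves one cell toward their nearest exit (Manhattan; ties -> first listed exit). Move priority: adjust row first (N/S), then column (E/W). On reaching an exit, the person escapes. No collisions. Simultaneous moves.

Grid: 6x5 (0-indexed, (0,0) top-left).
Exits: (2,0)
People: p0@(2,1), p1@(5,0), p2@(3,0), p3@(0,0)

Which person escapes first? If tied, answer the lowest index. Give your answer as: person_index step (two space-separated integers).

Answer: 0 1

Derivation:
Step 1: p0:(2,1)->(2,0)->EXIT | p1:(5,0)->(4,0) | p2:(3,0)->(2,0)->EXIT | p3:(0,0)->(1,0)
Step 2: p0:escaped | p1:(4,0)->(3,0) | p2:escaped | p3:(1,0)->(2,0)->EXIT
Step 3: p0:escaped | p1:(3,0)->(2,0)->EXIT | p2:escaped | p3:escaped
Exit steps: [1, 3, 1, 2]
First to escape: p0 at step 1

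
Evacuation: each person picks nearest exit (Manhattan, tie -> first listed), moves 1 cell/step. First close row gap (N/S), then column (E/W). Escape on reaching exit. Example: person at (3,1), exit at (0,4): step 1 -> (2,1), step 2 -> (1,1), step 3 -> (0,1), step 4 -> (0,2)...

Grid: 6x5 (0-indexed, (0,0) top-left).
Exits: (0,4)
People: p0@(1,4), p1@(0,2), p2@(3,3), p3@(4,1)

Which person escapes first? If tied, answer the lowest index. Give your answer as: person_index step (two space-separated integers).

Step 1: p0:(1,4)->(0,4)->EXIT | p1:(0,2)->(0,3) | p2:(3,3)->(2,3) | p3:(4,1)->(3,1)
Step 2: p0:escaped | p1:(0,3)->(0,4)->EXIT | p2:(2,3)->(1,3) | p3:(3,1)->(2,1)
Step 3: p0:escaped | p1:escaped | p2:(1,3)->(0,3) | p3:(2,1)->(1,1)
Step 4: p0:escaped | p1:escaped | p2:(0,3)->(0,4)->EXIT | p3:(1,1)->(0,1)
Step 5: p0:escaped | p1:escaped | p2:escaped | p3:(0,1)->(0,2)
Step 6: p0:escaped | p1:escaped | p2:escaped | p3:(0,2)->(0,3)
Step 7: p0:escaped | p1:escaped | p2:escaped | p3:(0,3)->(0,4)->EXIT
Exit steps: [1, 2, 4, 7]
First to escape: p0 at step 1

Answer: 0 1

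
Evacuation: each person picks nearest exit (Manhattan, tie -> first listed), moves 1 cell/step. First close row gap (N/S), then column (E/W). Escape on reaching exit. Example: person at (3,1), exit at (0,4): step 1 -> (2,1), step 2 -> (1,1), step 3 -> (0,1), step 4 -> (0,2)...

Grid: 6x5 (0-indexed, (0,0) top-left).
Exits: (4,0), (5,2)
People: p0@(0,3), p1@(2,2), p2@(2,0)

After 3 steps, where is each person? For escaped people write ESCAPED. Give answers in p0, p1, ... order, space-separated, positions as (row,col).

Step 1: p0:(0,3)->(1,3) | p1:(2,2)->(3,2) | p2:(2,0)->(3,0)
Step 2: p0:(1,3)->(2,3) | p1:(3,2)->(4,2) | p2:(3,0)->(4,0)->EXIT
Step 3: p0:(2,3)->(3,3) | p1:(4,2)->(5,2)->EXIT | p2:escaped

(3,3) ESCAPED ESCAPED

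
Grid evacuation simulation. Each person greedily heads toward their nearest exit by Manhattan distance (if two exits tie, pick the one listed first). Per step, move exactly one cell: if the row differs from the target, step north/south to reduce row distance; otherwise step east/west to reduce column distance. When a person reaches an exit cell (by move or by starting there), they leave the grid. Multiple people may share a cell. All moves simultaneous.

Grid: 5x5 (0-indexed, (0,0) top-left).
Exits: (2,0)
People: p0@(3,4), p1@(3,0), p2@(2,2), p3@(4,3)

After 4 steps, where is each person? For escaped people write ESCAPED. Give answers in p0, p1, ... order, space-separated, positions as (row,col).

Step 1: p0:(3,4)->(2,4) | p1:(3,0)->(2,0)->EXIT | p2:(2,2)->(2,1) | p3:(4,3)->(3,3)
Step 2: p0:(2,4)->(2,3) | p1:escaped | p2:(2,1)->(2,0)->EXIT | p3:(3,3)->(2,3)
Step 3: p0:(2,3)->(2,2) | p1:escaped | p2:escaped | p3:(2,3)->(2,2)
Step 4: p0:(2,2)->(2,1) | p1:escaped | p2:escaped | p3:(2,2)->(2,1)

(2,1) ESCAPED ESCAPED (2,1)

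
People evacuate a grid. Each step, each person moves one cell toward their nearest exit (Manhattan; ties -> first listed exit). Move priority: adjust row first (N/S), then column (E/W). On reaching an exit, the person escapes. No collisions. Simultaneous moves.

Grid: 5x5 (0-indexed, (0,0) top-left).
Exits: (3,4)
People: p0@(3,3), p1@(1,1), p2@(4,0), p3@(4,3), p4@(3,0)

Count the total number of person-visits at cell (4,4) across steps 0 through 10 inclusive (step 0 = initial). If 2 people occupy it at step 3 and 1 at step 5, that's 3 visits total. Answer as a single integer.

Answer: 0

Derivation:
Step 0: p0@(3,3) p1@(1,1) p2@(4,0) p3@(4,3) p4@(3,0) -> at (4,4): 0 [-], cum=0
Step 1: p0@ESC p1@(2,1) p2@(3,0) p3@(3,3) p4@(3,1) -> at (4,4): 0 [-], cum=0
Step 2: p0@ESC p1@(3,1) p2@(3,1) p3@ESC p4@(3,2) -> at (4,4): 0 [-], cum=0
Step 3: p0@ESC p1@(3,2) p2@(3,2) p3@ESC p4@(3,3) -> at (4,4): 0 [-], cum=0
Step 4: p0@ESC p1@(3,3) p2@(3,3) p3@ESC p4@ESC -> at (4,4): 0 [-], cum=0
Step 5: p0@ESC p1@ESC p2@ESC p3@ESC p4@ESC -> at (4,4): 0 [-], cum=0
Total visits = 0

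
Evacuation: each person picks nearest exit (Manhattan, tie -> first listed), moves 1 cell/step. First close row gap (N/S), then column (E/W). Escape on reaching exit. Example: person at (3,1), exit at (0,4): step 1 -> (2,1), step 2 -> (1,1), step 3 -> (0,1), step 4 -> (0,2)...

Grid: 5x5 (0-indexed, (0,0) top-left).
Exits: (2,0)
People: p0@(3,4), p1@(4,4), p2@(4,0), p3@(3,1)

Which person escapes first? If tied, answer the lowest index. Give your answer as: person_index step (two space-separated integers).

Answer: 2 2

Derivation:
Step 1: p0:(3,4)->(2,4) | p1:(4,4)->(3,4) | p2:(4,0)->(3,0) | p3:(3,1)->(2,1)
Step 2: p0:(2,4)->(2,3) | p1:(3,4)->(2,4) | p2:(3,0)->(2,0)->EXIT | p3:(2,1)->(2,0)->EXIT
Step 3: p0:(2,3)->(2,2) | p1:(2,4)->(2,3) | p2:escaped | p3:escaped
Step 4: p0:(2,2)->(2,1) | p1:(2,3)->(2,2) | p2:escaped | p3:escaped
Step 5: p0:(2,1)->(2,0)->EXIT | p1:(2,2)->(2,1) | p2:escaped | p3:escaped
Step 6: p0:escaped | p1:(2,1)->(2,0)->EXIT | p2:escaped | p3:escaped
Exit steps: [5, 6, 2, 2]
First to escape: p2 at step 2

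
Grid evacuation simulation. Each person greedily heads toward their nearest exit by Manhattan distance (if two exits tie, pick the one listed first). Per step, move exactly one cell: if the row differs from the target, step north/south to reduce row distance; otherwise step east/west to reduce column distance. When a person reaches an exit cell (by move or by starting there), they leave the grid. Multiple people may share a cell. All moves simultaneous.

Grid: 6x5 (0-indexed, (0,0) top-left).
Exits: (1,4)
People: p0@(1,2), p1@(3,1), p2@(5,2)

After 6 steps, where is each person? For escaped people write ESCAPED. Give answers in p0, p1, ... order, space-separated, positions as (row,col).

Step 1: p0:(1,2)->(1,3) | p1:(3,1)->(2,1) | p2:(5,2)->(4,2)
Step 2: p0:(1,3)->(1,4)->EXIT | p1:(2,1)->(1,1) | p2:(4,2)->(3,2)
Step 3: p0:escaped | p1:(1,1)->(1,2) | p2:(3,2)->(2,2)
Step 4: p0:escaped | p1:(1,2)->(1,3) | p2:(2,2)->(1,2)
Step 5: p0:escaped | p1:(1,3)->(1,4)->EXIT | p2:(1,2)->(1,3)
Step 6: p0:escaped | p1:escaped | p2:(1,3)->(1,4)->EXIT

ESCAPED ESCAPED ESCAPED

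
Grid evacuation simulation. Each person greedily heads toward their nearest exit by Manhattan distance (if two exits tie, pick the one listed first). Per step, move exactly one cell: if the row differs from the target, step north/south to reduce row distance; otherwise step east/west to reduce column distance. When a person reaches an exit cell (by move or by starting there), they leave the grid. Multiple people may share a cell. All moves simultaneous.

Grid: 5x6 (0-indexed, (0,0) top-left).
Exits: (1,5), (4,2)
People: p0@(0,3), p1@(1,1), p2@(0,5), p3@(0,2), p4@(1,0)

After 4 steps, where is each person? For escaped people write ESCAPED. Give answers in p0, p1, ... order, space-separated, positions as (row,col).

Step 1: p0:(0,3)->(1,3) | p1:(1,1)->(1,2) | p2:(0,5)->(1,5)->EXIT | p3:(0,2)->(1,2) | p4:(1,0)->(1,1)
Step 2: p0:(1,3)->(1,4) | p1:(1,2)->(1,3) | p2:escaped | p3:(1,2)->(1,3) | p4:(1,1)->(1,2)
Step 3: p0:(1,4)->(1,5)->EXIT | p1:(1,3)->(1,4) | p2:escaped | p3:(1,3)->(1,4) | p4:(1,2)->(1,3)
Step 4: p0:escaped | p1:(1,4)->(1,5)->EXIT | p2:escaped | p3:(1,4)->(1,5)->EXIT | p4:(1,3)->(1,4)

ESCAPED ESCAPED ESCAPED ESCAPED (1,4)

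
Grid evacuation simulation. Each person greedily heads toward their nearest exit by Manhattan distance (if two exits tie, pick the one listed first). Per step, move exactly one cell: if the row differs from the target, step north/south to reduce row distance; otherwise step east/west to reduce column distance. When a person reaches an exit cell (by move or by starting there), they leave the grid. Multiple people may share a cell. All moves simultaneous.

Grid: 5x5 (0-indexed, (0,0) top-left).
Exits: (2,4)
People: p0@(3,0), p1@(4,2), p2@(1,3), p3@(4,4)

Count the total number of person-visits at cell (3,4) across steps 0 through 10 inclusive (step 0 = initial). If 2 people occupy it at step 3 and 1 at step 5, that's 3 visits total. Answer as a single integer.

Answer: 1

Derivation:
Step 0: p0@(3,0) p1@(4,2) p2@(1,3) p3@(4,4) -> at (3,4): 0 [-], cum=0
Step 1: p0@(2,0) p1@(3,2) p2@(2,3) p3@(3,4) -> at (3,4): 1 [p3], cum=1
Step 2: p0@(2,1) p1@(2,2) p2@ESC p3@ESC -> at (3,4): 0 [-], cum=1
Step 3: p0@(2,2) p1@(2,3) p2@ESC p3@ESC -> at (3,4): 0 [-], cum=1
Step 4: p0@(2,3) p1@ESC p2@ESC p3@ESC -> at (3,4): 0 [-], cum=1
Step 5: p0@ESC p1@ESC p2@ESC p3@ESC -> at (3,4): 0 [-], cum=1
Total visits = 1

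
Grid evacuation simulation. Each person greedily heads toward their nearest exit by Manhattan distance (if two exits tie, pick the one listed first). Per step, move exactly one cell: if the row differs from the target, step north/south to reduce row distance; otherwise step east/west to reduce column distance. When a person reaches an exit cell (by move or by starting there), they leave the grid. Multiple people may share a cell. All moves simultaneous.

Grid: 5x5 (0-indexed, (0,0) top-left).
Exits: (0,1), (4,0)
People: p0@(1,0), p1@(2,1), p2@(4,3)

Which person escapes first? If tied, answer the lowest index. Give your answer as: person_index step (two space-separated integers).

Step 1: p0:(1,0)->(0,0) | p1:(2,1)->(1,1) | p2:(4,3)->(4,2)
Step 2: p0:(0,0)->(0,1)->EXIT | p1:(1,1)->(0,1)->EXIT | p2:(4,2)->(4,1)
Step 3: p0:escaped | p1:escaped | p2:(4,1)->(4,0)->EXIT
Exit steps: [2, 2, 3]
First to escape: p0 at step 2

Answer: 0 2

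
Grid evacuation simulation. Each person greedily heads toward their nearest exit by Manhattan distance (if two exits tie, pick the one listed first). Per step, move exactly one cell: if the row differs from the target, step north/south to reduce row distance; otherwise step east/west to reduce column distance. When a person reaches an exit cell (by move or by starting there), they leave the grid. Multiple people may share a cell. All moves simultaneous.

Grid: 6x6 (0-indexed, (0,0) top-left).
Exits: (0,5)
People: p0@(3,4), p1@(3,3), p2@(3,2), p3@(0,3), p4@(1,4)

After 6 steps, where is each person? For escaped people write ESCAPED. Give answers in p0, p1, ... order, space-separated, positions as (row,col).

Step 1: p0:(3,4)->(2,4) | p1:(3,3)->(2,3) | p2:(3,2)->(2,2) | p3:(0,3)->(0,4) | p4:(1,4)->(0,4)
Step 2: p0:(2,4)->(1,4) | p1:(2,3)->(1,3) | p2:(2,2)->(1,2) | p3:(0,4)->(0,5)->EXIT | p4:(0,4)->(0,5)->EXIT
Step 3: p0:(1,4)->(0,4) | p1:(1,3)->(0,3) | p2:(1,2)->(0,2) | p3:escaped | p4:escaped
Step 4: p0:(0,4)->(0,5)->EXIT | p1:(0,3)->(0,4) | p2:(0,2)->(0,3) | p3:escaped | p4:escaped
Step 5: p0:escaped | p1:(0,4)->(0,5)->EXIT | p2:(0,3)->(0,4) | p3:escaped | p4:escaped
Step 6: p0:escaped | p1:escaped | p2:(0,4)->(0,5)->EXIT | p3:escaped | p4:escaped

ESCAPED ESCAPED ESCAPED ESCAPED ESCAPED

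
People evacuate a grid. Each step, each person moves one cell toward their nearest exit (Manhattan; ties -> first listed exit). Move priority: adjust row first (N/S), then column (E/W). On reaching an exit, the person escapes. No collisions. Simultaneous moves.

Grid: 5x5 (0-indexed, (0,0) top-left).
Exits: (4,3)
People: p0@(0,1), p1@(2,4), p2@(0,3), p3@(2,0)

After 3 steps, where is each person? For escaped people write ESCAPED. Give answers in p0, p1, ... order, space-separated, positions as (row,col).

Step 1: p0:(0,1)->(1,1) | p1:(2,4)->(3,4) | p2:(0,3)->(1,3) | p3:(2,0)->(3,0)
Step 2: p0:(1,1)->(2,1) | p1:(3,4)->(4,4) | p2:(1,3)->(2,3) | p3:(3,0)->(4,0)
Step 3: p0:(2,1)->(3,1) | p1:(4,4)->(4,3)->EXIT | p2:(2,3)->(3,3) | p3:(4,0)->(4,1)

(3,1) ESCAPED (3,3) (4,1)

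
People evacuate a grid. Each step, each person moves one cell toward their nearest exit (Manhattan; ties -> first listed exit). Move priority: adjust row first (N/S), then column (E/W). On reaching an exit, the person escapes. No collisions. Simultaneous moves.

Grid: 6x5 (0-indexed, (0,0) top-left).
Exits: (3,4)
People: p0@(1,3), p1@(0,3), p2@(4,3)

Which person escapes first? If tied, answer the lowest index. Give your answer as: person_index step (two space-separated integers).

Answer: 2 2

Derivation:
Step 1: p0:(1,3)->(2,3) | p1:(0,3)->(1,3) | p2:(4,3)->(3,3)
Step 2: p0:(2,3)->(3,3) | p1:(1,3)->(2,3) | p2:(3,3)->(3,4)->EXIT
Step 3: p0:(3,3)->(3,4)->EXIT | p1:(2,3)->(3,3) | p2:escaped
Step 4: p0:escaped | p1:(3,3)->(3,4)->EXIT | p2:escaped
Exit steps: [3, 4, 2]
First to escape: p2 at step 2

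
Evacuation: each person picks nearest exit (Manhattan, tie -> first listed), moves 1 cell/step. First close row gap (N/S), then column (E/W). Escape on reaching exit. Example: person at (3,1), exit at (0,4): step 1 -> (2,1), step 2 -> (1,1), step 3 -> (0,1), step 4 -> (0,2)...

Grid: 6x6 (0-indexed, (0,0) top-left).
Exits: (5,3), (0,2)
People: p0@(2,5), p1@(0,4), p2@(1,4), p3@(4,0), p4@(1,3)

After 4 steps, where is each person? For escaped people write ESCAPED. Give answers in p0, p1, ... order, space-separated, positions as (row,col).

Step 1: p0:(2,5)->(3,5) | p1:(0,4)->(0,3) | p2:(1,4)->(0,4) | p3:(4,0)->(5,0) | p4:(1,3)->(0,3)
Step 2: p0:(3,5)->(4,5) | p1:(0,3)->(0,2)->EXIT | p2:(0,4)->(0,3) | p3:(5,0)->(5,1) | p4:(0,3)->(0,2)->EXIT
Step 3: p0:(4,5)->(5,5) | p1:escaped | p2:(0,3)->(0,2)->EXIT | p3:(5,1)->(5,2) | p4:escaped
Step 4: p0:(5,5)->(5,4) | p1:escaped | p2:escaped | p3:(5,2)->(5,3)->EXIT | p4:escaped

(5,4) ESCAPED ESCAPED ESCAPED ESCAPED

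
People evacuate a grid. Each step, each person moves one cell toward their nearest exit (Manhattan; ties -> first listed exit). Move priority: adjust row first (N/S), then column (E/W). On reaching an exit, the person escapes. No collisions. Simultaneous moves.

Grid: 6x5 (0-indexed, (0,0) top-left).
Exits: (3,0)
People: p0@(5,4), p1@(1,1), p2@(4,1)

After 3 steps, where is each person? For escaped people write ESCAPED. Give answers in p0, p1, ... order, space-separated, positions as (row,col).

Step 1: p0:(5,4)->(4,4) | p1:(1,1)->(2,1) | p2:(4,1)->(3,1)
Step 2: p0:(4,4)->(3,4) | p1:(2,1)->(3,1) | p2:(3,1)->(3,0)->EXIT
Step 3: p0:(3,4)->(3,3) | p1:(3,1)->(3,0)->EXIT | p2:escaped

(3,3) ESCAPED ESCAPED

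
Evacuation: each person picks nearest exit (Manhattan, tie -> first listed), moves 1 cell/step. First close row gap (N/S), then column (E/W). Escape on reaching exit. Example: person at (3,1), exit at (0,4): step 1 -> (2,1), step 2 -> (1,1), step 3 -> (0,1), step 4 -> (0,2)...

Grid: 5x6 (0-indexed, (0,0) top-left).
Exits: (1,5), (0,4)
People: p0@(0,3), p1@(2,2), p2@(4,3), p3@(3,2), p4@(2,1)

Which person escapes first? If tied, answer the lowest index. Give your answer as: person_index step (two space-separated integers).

Answer: 0 1

Derivation:
Step 1: p0:(0,3)->(0,4)->EXIT | p1:(2,2)->(1,2) | p2:(4,3)->(3,3) | p3:(3,2)->(2,2) | p4:(2,1)->(1,1)
Step 2: p0:escaped | p1:(1,2)->(1,3) | p2:(3,3)->(2,3) | p3:(2,2)->(1,2) | p4:(1,1)->(1,2)
Step 3: p0:escaped | p1:(1,3)->(1,4) | p2:(2,3)->(1,3) | p3:(1,2)->(1,3) | p4:(1,2)->(1,3)
Step 4: p0:escaped | p1:(1,4)->(1,5)->EXIT | p2:(1,3)->(1,4) | p3:(1,3)->(1,4) | p4:(1,3)->(1,4)
Step 5: p0:escaped | p1:escaped | p2:(1,4)->(1,5)->EXIT | p3:(1,4)->(1,5)->EXIT | p4:(1,4)->(1,5)->EXIT
Exit steps: [1, 4, 5, 5, 5]
First to escape: p0 at step 1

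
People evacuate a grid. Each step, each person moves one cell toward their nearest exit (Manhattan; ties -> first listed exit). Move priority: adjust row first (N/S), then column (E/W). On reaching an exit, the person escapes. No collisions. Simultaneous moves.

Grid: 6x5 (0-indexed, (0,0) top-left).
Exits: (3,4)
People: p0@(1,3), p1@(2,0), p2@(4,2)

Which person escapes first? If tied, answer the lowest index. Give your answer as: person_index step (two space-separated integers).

Answer: 0 3

Derivation:
Step 1: p0:(1,3)->(2,3) | p1:(2,0)->(3,0) | p2:(4,2)->(3,2)
Step 2: p0:(2,3)->(3,3) | p1:(3,0)->(3,1) | p2:(3,2)->(3,3)
Step 3: p0:(3,3)->(3,4)->EXIT | p1:(3,1)->(3,2) | p2:(3,3)->(3,4)->EXIT
Step 4: p0:escaped | p1:(3,2)->(3,3) | p2:escaped
Step 5: p0:escaped | p1:(3,3)->(3,4)->EXIT | p2:escaped
Exit steps: [3, 5, 3]
First to escape: p0 at step 3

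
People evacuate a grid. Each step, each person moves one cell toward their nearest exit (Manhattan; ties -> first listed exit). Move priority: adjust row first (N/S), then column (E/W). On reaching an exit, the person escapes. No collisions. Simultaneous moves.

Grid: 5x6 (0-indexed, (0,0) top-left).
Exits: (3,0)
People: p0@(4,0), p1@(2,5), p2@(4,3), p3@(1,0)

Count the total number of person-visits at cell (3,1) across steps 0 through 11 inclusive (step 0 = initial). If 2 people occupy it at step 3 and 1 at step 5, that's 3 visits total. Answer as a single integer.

Answer: 2

Derivation:
Step 0: p0@(4,0) p1@(2,5) p2@(4,3) p3@(1,0) -> at (3,1): 0 [-], cum=0
Step 1: p0@ESC p1@(3,5) p2@(3,3) p3@(2,0) -> at (3,1): 0 [-], cum=0
Step 2: p0@ESC p1@(3,4) p2@(3,2) p3@ESC -> at (3,1): 0 [-], cum=0
Step 3: p0@ESC p1@(3,3) p2@(3,1) p3@ESC -> at (3,1): 1 [p2], cum=1
Step 4: p0@ESC p1@(3,2) p2@ESC p3@ESC -> at (3,1): 0 [-], cum=1
Step 5: p0@ESC p1@(3,1) p2@ESC p3@ESC -> at (3,1): 1 [p1], cum=2
Step 6: p0@ESC p1@ESC p2@ESC p3@ESC -> at (3,1): 0 [-], cum=2
Total visits = 2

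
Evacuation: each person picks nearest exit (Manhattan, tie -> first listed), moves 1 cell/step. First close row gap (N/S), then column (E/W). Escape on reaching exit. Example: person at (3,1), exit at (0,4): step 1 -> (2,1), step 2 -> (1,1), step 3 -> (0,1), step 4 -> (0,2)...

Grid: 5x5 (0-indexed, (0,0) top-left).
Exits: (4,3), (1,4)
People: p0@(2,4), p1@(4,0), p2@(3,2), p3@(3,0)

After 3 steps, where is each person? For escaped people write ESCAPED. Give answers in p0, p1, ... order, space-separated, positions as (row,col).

Step 1: p0:(2,4)->(1,4)->EXIT | p1:(4,0)->(4,1) | p2:(3,2)->(4,2) | p3:(3,0)->(4,0)
Step 2: p0:escaped | p1:(4,1)->(4,2) | p2:(4,2)->(4,3)->EXIT | p3:(4,0)->(4,1)
Step 3: p0:escaped | p1:(4,2)->(4,3)->EXIT | p2:escaped | p3:(4,1)->(4,2)

ESCAPED ESCAPED ESCAPED (4,2)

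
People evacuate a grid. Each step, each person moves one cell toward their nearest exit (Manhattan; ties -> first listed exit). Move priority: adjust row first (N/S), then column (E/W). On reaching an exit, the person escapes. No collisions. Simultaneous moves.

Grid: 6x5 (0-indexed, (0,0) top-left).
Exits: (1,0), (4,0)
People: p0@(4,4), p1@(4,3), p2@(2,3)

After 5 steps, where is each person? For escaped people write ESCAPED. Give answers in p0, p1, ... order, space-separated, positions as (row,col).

Step 1: p0:(4,4)->(4,3) | p1:(4,3)->(4,2) | p2:(2,3)->(1,3)
Step 2: p0:(4,3)->(4,2) | p1:(4,2)->(4,1) | p2:(1,3)->(1,2)
Step 3: p0:(4,2)->(4,1) | p1:(4,1)->(4,0)->EXIT | p2:(1,2)->(1,1)
Step 4: p0:(4,1)->(4,0)->EXIT | p1:escaped | p2:(1,1)->(1,0)->EXIT

ESCAPED ESCAPED ESCAPED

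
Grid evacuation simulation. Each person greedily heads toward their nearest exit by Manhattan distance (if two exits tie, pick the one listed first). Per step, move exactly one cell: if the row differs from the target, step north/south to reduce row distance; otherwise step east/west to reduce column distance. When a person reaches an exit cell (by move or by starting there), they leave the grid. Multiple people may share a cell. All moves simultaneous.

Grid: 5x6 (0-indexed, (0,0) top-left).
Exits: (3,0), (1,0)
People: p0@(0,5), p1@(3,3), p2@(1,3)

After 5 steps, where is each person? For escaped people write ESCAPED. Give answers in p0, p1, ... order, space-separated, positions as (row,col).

Step 1: p0:(0,5)->(1,5) | p1:(3,3)->(3,2) | p2:(1,3)->(1,2)
Step 2: p0:(1,5)->(1,4) | p1:(3,2)->(3,1) | p2:(1,2)->(1,1)
Step 3: p0:(1,4)->(1,3) | p1:(3,1)->(3,0)->EXIT | p2:(1,1)->(1,0)->EXIT
Step 4: p0:(1,3)->(1,2) | p1:escaped | p2:escaped
Step 5: p0:(1,2)->(1,1) | p1:escaped | p2:escaped

(1,1) ESCAPED ESCAPED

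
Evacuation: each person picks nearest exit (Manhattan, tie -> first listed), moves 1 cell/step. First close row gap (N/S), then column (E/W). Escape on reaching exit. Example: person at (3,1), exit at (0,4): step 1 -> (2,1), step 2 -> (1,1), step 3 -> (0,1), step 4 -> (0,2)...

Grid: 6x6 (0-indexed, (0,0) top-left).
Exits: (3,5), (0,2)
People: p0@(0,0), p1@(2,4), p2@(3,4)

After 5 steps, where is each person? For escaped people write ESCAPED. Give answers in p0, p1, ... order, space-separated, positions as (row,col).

Step 1: p0:(0,0)->(0,1) | p1:(2,4)->(3,4) | p2:(3,4)->(3,5)->EXIT
Step 2: p0:(0,1)->(0,2)->EXIT | p1:(3,4)->(3,5)->EXIT | p2:escaped

ESCAPED ESCAPED ESCAPED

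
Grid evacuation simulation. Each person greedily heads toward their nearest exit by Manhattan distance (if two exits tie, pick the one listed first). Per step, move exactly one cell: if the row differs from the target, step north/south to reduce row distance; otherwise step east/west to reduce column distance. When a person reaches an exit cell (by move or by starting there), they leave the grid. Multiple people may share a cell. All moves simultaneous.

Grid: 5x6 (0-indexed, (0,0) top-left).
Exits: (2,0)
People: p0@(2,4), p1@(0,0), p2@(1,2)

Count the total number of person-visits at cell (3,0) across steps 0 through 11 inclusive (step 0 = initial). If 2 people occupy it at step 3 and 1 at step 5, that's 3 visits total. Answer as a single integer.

Answer: 0

Derivation:
Step 0: p0@(2,4) p1@(0,0) p2@(1,2) -> at (3,0): 0 [-], cum=0
Step 1: p0@(2,3) p1@(1,0) p2@(2,2) -> at (3,0): 0 [-], cum=0
Step 2: p0@(2,2) p1@ESC p2@(2,1) -> at (3,0): 0 [-], cum=0
Step 3: p0@(2,1) p1@ESC p2@ESC -> at (3,0): 0 [-], cum=0
Step 4: p0@ESC p1@ESC p2@ESC -> at (3,0): 0 [-], cum=0
Total visits = 0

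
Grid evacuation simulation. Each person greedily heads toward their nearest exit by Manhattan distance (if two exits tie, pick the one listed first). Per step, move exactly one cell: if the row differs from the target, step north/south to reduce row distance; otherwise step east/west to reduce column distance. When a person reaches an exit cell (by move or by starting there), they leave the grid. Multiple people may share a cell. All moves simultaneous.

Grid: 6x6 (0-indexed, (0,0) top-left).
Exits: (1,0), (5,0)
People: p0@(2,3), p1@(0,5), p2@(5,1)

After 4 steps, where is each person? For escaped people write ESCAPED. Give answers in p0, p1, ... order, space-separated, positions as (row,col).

Step 1: p0:(2,3)->(1,3) | p1:(0,5)->(1,5) | p2:(5,1)->(5,0)->EXIT
Step 2: p0:(1,3)->(1,2) | p1:(1,5)->(1,4) | p2:escaped
Step 3: p0:(1,2)->(1,1) | p1:(1,4)->(1,3) | p2:escaped
Step 4: p0:(1,1)->(1,0)->EXIT | p1:(1,3)->(1,2) | p2:escaped

ESCAPED (1,2) ESCAPED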